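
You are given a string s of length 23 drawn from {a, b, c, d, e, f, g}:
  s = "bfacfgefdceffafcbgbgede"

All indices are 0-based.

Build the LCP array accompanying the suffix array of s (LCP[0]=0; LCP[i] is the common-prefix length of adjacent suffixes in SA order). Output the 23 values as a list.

rank→(start, suffix):
  0 → (2, 'acfgefdceffafcbgbgede')
  1 → (13, 'afcbgbgede')
  2 → (0, 'bfacfgefdceffafcbgbgede')
  3 → (16, 'bgbgede')
  4 → (18, 'bgede')
  5 → (15, 'cbgbgede')
  6 → (9, 'ceffafcbgbgede')
  7 → (3, 'cfgefdceffafcbgbgede')
  8 → (8, 'dceffafcbgbgede')
  9 → (21, 'de')
  10 → (22, 'e')
  11 → (20, 'ede')
  12 → (6, 'efdceffafcbgbgede')
  13 → (10, 'effafcbgbgede')
  14 → (1, 'facfgefdceffafcbgbgede')
  15 → (12, 'fafcbgbgede')
  16 → (14, 'fcbgbgede')
  17 → (7, 'fdceffafcbgbgede')
  18 → (11, 'ffafcbgbgede')
  19 → (4, 'fgefdceffafcbgbgede')
  20 → (17, 'gbgede')
  21 → (19, 'gede')
  22 → (5, 'gefdceffafcbgbgede')

SA = [2, 13, 0, 16, 18, 15, 9, 3, 8, 21, 22, 20, 6, 10, 1, 12, 14, 7, 11, 4, 17, 19, 5]
rank  pair      lcp
   1  s[2:],s[13:]  1  'a'
   2  s[13:],s[0:]  0  ''
   3  s[0:],s[16:]  1  'b'
   4  s[16:],s[18:]  2  'bg'
   5  s[18:],s[15:]  0  ''
   6  s[15:],s[9:]  1  'c'
   7  s[9:],s[3:]  1  'c'
   8  s[3:],s[8:]  0  ''
   9  s[8:],s[21:]  1  'd'
  10  s[21:],s[22:]  0  ''
  11  s[22:],s[20:]  1  'e'
  12  s[20:],s[6:]  1  'e'
  13  s[6:],s[10:]  2  'ef'
  14  s[10:],s[1:]  0  ''
  15  s[1:],s[12:]  2  'fa'
  16  s[12:],s[14:]  1  'f'
  17  s[14:],s[7:]  1  'f'
  18  s[7:],s[11:]  1  'f'
  19  s[11:],s[4:]  1  'f'
  20  s[4:],s[17:]  0  ''
  21  s[17:],s[19:]  1  'g'
  22  s[19:],s[5:]  2  'ge'

[0, 1, 0, 1, 2, 0, 1, 1, 0, 1, 0, 1, 1, 2, 0, 2, 1, 1, 1, 1, 0, 1, 2]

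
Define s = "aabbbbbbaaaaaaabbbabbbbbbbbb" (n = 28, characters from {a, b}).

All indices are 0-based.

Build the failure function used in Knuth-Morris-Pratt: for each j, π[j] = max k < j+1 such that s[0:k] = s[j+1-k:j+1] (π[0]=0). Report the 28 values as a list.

π[0] = 0
j=1 s[j]='a': π[1]=1 (border 'a')
j=2 s[j]='b': k: 1→0; π[2]=0 (border '')
j=3 s[j]='b': π[3]=0 (border '')
j=4 s[j]='b': π[4]=0 (border '')
j=5 s[j]='b': π[5]=0 (border '')
j=6 s[j]='b': π[6]=0 (border '')
j=7 s[j]='b': π[7]=0 (border '')
j=8 s[j]='a': π[8]=1 (border 'a')
j=9 s[j]='a': π[9]=2 (border 'aa')
j=10 s[j]='a': k: 2→1; π[10]=2 (border 'aa')
j=11 s[j]='a': k: 2→1; π[11]=2 (border 'aa')
j=12 s[j]='a': k: 2→1; π[12]=2 (border 'aa')
j=13 s[j]='a': k: 2→1; π[13]=2 (border 'aa')
j=14 s[j]='a': k: 2→1; π[14]=2 (border 'aa')
j=15 s[j]='b': π[15]=3 (border 'aab')
j=16 s[j]='b': π[16]=4 (border 'aabb')
j=17 s[j]='b': π[17]=5 (border 'aabbb')
j=18 s[j]='a': k: 5→0; π[18]=1 (border 'a')
j=19 s[j]='b': k: 1→0; π[19]=0 (border '')
j=20 s[j]='b': π[20]=0 (border '')
j=21 s[j]='b': π[21]=0 (border '')
j=22 s[j]='b': π[22]=0 (border '')
j=23 s[j]='b': π[23]=0 (border '')
j=24 s[j]='b': π[24]=0 (border '')
j=25 s[j]='b': π[25]=0 (border '')
j=26 s[j]='b': π[26]=0 (border '')
j=27 s[j]='b': π[27]=0 (border '')

[0, 1, 0, 0, 0, 0, 0, 0, 1, 2, 2, 2, 2, 2, 2, 3, 4, 5, 1, 0, 0, 0, 0, 0, 0, 0, 0, 0]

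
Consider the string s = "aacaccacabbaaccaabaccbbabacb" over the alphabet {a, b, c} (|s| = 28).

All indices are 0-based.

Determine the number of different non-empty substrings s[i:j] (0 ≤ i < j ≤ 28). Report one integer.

351

sorted suffixes:
  #0 SA[0]=15  'aabaccbbabacb'
  #1 SA[1]=0  'aacaccacabbaaccaabaccbbabacb'
  #2 SA[2]=11  'aaccaabaccbbabacb'
  #3 SA[3]=23  'abacb'
  #4 SA[4]=16  'abaccbbabacb'
  #5 SA[5]=8  'abbaaccaabaccbbabacb'
  #6 SA[6]=6  'acabbaaccaabaccbbabacb'
  #7 SA[7]=1  'acaccacabbaaccaabaccbbabacb'
  #8 SA[8]=25  'acb'
  #9 SA[9]=12  'accaabaccbbabacb'
  #10 SA[10]=3  'accacabbaaccaabaccbbabacb'
  #11 SA[11]=18  'accbbabacb'
  #12 SA[12]=27  'b'
  #13 SA[13]=10  'baaccaabaccbbabacb'
  #14 SA[14]=22  'babacb'
  #15 SA[15]=24  'bacb'
  #16 SA[16]=17  'baccbbabacb'
  #17 SA[17]=9  'bbaaccaabaccbbabacb'
  #18 SA[18]=21  'bbabacb'
  #19 SA[19]=14  'caabaccbbabacb'
  #20 SA[20]=7  'cabbaaccaabaccbbabacb'
  #21 SA[21]=5  'cacabbaaccaabaccbbabacb'
  #22 SA[22]=2  'caccacabbaaccaabaccbbabacb'
  #23 SA[23]=26  'cb'
  #24 SA[24]=20  'cbbabacb'
  #25 SA[25]=13  'ccaabaccbbabacb'
  #26 SA[26]=4  'ccacabbaaccaabaccbbabacb'
  #27 SA[27]=19  'ccbbabacb'

SA = [15, 0, 11, 23, 16, 8, 6, 1, 25, 12, 3, 18, 27, 10, 22, 24, 17, 9, 21, 14, 7, 5, 2, 26, 20, 13, 4, 19]
[i] adj suffixes → lcp
  [1] 15/0 → 2 ('aa')
  [2] 0/11 → 3 ('aac')
  [3] 11/23 → 1 ('a')
  [4] 23/16 → 4 ('abac')
  [5] 16/8 → 2 ('ab')
  [6] 8/6 → 1 ('a')
  [7] 6/1 → 3 ('aca')
  [8] 1/25 → 2 ('ac')
  [9] 25/12 → 2 ('ac')
  [10] 12/3 → 4 ('acca')
  [11] 3/18 → 3 ('acc')
  [12] 18/27 → 0 ('')
  [13] 27/10 → 1 ('b')
  [14] 10/22 → 2 ('ba')
  [15] 22/24 → 2 ('ba')
  [16] 24/17 → 3 ('bac')
  [17] 17/9 → 1 ('b')
  [18] 9/21 → 3 ('bba')
  [19] 21/14 → 0 ('')
  [20] 14/7 → 2 ('ca')
  [21] 7/5 → 2 ('ca')
  [22] 5/2 → 3 ('cac')
  [23] 2/26 → 1 ('c')
  [24] 26/20 → 2 ('cb')
  [25] 20/13 → 1 ('c')
  [26] 13/4 → 3 ('cca')
  [27] 4/19 → 2 ('cc')

n(n+1)/2 = 28·29/2 = 406
Σ LCP = 0 + 2 + 3 + 1 + 4 + 2 + 1 + 3 + 2 + 2 + 4 + 3 + 0 + 1 + 2 + 2 + 3 + 1 + 3 + 0 + 2 + 2 + 3 + 1 + 2 + 1 + 3 + 2 = 55
distinct = 406 − 55 = 351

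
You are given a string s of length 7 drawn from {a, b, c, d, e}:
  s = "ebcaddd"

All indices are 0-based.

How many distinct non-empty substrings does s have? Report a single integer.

25

rank | idx | suffix
   0 |   3 | addd
   1 |   1 | bcaddd
   2 |   2 | caddd
   3 |   6 | d
   4 |   5 | dd
   5 |   4 | ddd
   6 |   0 | ebcaddd

SA = [3, 1, 2, 6, 5, 4, 0]
[i] adj suffixes → lcp
  [1] 3/1 → 0 ('')
  [2] 1/2 → 0 ('')
  [3] 2/6 → 0 ('')
  [4] 6/5 → 1 ('d')
  [5] 5/4 → 2 ('dd')
  [6] 4/0 → 0 ('')

n(n+1)/2 = 7·8/2 = 28
Σ LCP = 0 + 0 + 0 + 0 + 1 + 2 + 0 = 3
distinct = 28 − 3 = 25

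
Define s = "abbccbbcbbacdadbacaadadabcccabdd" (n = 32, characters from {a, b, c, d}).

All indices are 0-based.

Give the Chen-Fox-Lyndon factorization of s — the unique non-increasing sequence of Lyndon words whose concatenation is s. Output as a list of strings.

["abbccbbcbbacdadbac", "aadadabcccabdd"]

emit factor 1: 'abbccbbcbbacdadbac' (i=0, period=18)
emit factor 2: 'aadadabcccabdd' (i=18, period=14)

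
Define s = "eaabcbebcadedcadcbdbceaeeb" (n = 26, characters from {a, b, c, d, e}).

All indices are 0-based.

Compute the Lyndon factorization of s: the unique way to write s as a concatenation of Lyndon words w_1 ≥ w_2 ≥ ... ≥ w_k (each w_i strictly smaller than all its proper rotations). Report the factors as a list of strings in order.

emit factor 1: 'e' (i=0, period=1)
emit factor 2: 'aabcbebcadedcadcbdbceaeeb' (i=1, period=25)

["e", "aabcbebcadedcadcbdbceaeeb"]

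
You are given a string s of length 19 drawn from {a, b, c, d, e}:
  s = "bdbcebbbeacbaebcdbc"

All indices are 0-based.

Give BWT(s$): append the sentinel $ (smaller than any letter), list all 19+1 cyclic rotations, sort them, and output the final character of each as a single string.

rank  rotation              last
    0  $bdbcebbbeacbaebcdbc  c
    1  acbaebcdbc$bdbcebbbe  e
    2  aebcdbc$bdbcebbbeacb  b
    3  baebcdbc$bdbcebbbeac  c
    4  bbbeacbaebcdbc$bdbce  e
    5  bbeacbaebcdbc$bdbceb  b
    6  bc$bdbcebbbeacbaebcd  d
    7  bcdbc$bdbcebbbeacbae  e
    8  bcebbbeacbaebcdbc$bd  d
    9  bdbcebbbeacbaebcdbc$  $
   10  beacbaebcdbc$bdbcebb  b
   11  c$bdbcebbbeacbaebcdb  b
   12  cbaebcdbc$bdbcebbbea  a
   13  cdbc$bdbcebbbeacbaeb  b
   14  cebbbeacbaebcdbc$bdb  b
   15  dbc$bdbcebbbeacbaebc  c
   16  dbcebbbeacbaebcdbc$b  b
   17  eacbaebcdbc$bdbcebbb  b
   18  ebbbeacbaebcdbc$bdbc  c
   19  ebcdbc$bdbcebbbeacba  a

cebcebded$bbabbcbbca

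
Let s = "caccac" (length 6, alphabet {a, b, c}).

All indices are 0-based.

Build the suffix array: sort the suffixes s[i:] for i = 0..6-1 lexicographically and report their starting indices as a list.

rank→(start, suffix):
  0 → (4, 'ac')
  1 → (1, 'accac')
  2 → (5, 'c')
  3 → (3, 'cac')
  4 → (0, 'caccac')
  5 → (2, 'ccac')

[4, 1, 5, 3, 0, 2]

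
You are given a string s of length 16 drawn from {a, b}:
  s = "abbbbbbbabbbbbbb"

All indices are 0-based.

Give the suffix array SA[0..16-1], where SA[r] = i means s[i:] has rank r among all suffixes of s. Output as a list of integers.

sorted suffixes:
  #0 SA[0]=8  'abbbbbbb'
  #1 SA[1]=0  'abbbbbbbabbbbbbb'
  #2 SA[2]=15  'b'
  #3 SA[3]=7  'babbbbbbb'
  #4 SA[4]=14  'bb'
  #5 SA[5]=6  'bbabbbbbbb'
  #6 SA[6]=13  'bbb'
  #7 SA[7]=5  'bbbabbbbbbb'
  #8 SA[8]=12  'bbbb'
  #9 SA[9]=4  'bbbbabbbbbbb'
  #10 SA[10]=11  'bbbbb'
  #11 SA[11]=3  'bbbbbabbbbbbb'
  #12 SA[12]=10  'bbbbbb'
  #13 SA[13]=2  'bbbbbbabbbbbbb'
  #14 SA[14]=9  'bbbbbbb'
  #15 SA[15]=1  'bbbbbbbabbbbbbb'

[8, 0, 15, 7, 14, 6, 13, 5, 12, 4, 11, 3, 10, 2, 9, 1]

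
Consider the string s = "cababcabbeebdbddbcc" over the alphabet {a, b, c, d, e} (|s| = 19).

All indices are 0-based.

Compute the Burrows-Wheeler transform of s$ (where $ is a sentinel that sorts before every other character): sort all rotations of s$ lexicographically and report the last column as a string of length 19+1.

cccbaaadedbc$bbdbbeb

rank  rotation              last
    0  $cababcabbeebdbddbcc  c
    1  ababcabbeebdbddbcc$c  c
    2  abbeebdbddbcc$cababc  c
    3  abcabbeebdbddbcc$cab  b
    4  babcabbeebdbddbcc$ca  a
    5  bbeebdbddbcc$cababca  a
    6  bcabbeebdbddbcc$caba  a
    7  bcc$cababcabbeebdbdd  d
    8  bdbddbcc$cababcabbee  e
    9  bddbcc$cababcabbeebd  d
   10  beebdbddbcc$cababcab  b
   11  c$cababcabbeebdbddbc  c
   12  cababcabbeebdbddbcc$  $
   13  cabbeebdbddbcc$cabab  b
   14  cc$cababcabbeebdbddb  b
   15  dbcc$cababcabbeebdbd  d
   16  dbddbcc$cababcabbeeb  b
   17  ddbcc$cababcabbeebdb  b
   18  ebdbddbcc$cababcabbe  e
   19  eebdbddbcc$cababcabb  b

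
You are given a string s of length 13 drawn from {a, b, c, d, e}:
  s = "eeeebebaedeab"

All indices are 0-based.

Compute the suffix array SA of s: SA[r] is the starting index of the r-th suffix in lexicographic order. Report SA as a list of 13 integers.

[11, 7, 12, 6, 4, 9, 10, 5, 3, 8, 2, 1, 0]

sorted suffixes:
  #0 SA[0]=11  'ab'
  #1 SA[1]=7  'aedeab'
  #2 SA[2]=12  'b'
  #3 SA[3]=6  'baedeab'
  #4 SA[4]=4  'bebaedeab'
  #5 SA[5]=9  'deab'
  #6 SA[6]=10  'eab'
  #7 SA[7]=5  'ebaedeab'
  #8 SA[8]=3  'ebebaedeab'
  #9 SA[9]=8  'edeab'
  #10 SA[10]=2  'eebebaedeab'
  #11 SA[11]=1  'eeebebaedeab'
  #12 SA[12]=0  'eeeebebaedeab'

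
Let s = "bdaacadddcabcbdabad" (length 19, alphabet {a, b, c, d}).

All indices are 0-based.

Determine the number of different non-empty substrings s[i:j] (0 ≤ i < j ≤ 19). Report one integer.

rank | idx | suffix
   0 |   2 | aacadddcabcbdabad
   1 |  15 | abad
   2 |  10 | abcbdabad
   3 |   3 | acadddcabcbdabad
   4 |  17 | ad
   5 |   5 | adddcabcbdabad
   6 |  16 | bad
   7 |  11 | bcbdabad
   8 |   0 | bdaacadddcabcbdabad
   9 |  13 | bdabad
  10 |   9 | cabcbdabad
  11 |   4 | cadddcabcbdabad
  12 |  12 | cbdabad
  13 |  18 | d
  14 |   1 | daacadddcabcbdabad
  15 |  14 | dabad
  16 |   8 | dcabcbdabad
  17 |   7 | ddcabcbdabad
  18 |   6 | dddcabcbdabad

SA = [2, 15, 10, 3, 17, 5, 16, 11, 0, 13, 9, 4, 12, 18, 1, 14, 8, 7, 6]
i: (SA[i-1],SA[i]) lcp shared
  1: (2,15) 1 'a'
  2: (15,10) 2 'ab'
  3: (10,3) 1 'a'
  4: (3,17) 1 'a'
  5: (17,5) 2 'ad'
  6: (5,16) 0 ''
  7: (16,11) 1 'b'
  8: (11,0) 1 'b'
  9: (0,13) 3 'bda'
  10: (13,9) 0 ''
  11: (9,4) 2 'ca'
  12: (4,12) 1 'c'
  13: (12,18) 0 ''
  14: (18,1) 1 'd'
  15: (1,14) 2 'da'
  16: (14,8) 1 'd'
  17: (8,7) 1 'd'
  18: (7,6) 2 'dd'

n(n+1)/2 = 19·20/2 = 190
Σ LCP = 0 + 1 + 2 + 1 + 1 + 2 + 0 + 1 + 1 + 3 + 0 + 2 + 1 + 0 + 1 + 2 + 1 + 1 + 2 = 22
distinct = 190 − 22 = 168

168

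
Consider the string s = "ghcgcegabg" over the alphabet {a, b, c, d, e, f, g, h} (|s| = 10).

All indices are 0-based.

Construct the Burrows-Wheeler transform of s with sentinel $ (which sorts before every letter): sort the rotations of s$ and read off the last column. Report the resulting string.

rank  rotation     last
    0  $ghcgcegabg  g
    1  abg$ghcgceg  g
    2  bg$ghcgcega  a
    3  cegabg$ghcg  g
    4  cgcegabg$gh  h
    5  egabg$ghcgc  c
    6  g$ghcgcegab  b
    7  gabg$ghcgce  e
    8  gcegabg$ghc  c
    9  ghcgcegabg$  $
   10  hcgcegabg$g  g

ggaghcbec$g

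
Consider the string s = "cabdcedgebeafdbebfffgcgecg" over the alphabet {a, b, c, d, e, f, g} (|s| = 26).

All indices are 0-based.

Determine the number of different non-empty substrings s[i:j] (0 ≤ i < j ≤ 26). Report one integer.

rank | idx | suffix
   0 |   1 | abdcedgebeafdbebfffgcgecg
   1 |  11 | afdbebfffgcgecg
   2 |   2 | bdcedgebeafdbebfffgcgecg
   3 |   9 | beafdbebfffgcgecg
   4 |  14 | bebfffgcgecg
   5 |  16 | bfffgcgecg
   6 |   0 | cabdcedgebeafdbebfffgcgecg
   7 |   4 | cedgebeafdbebfffgcgecg
   8 |  24 | cg
   9 |  21 | cgecg
  10 |  13 | dbebfffgcgecg
  11 |   3 | dcedgebeafdbebfffgcgecg
  12 |   6 | dgebeafdbebfffgcgecg
  13 |  10 | eafdbebfffgcgecg
  14 |   8 | ebeafdbebfffgcgecg
  15 |  15 | ebfffgcgecg
  16 |  23 | ecg
  17 |   5 | edgebeafdbebfffgcgecg
  18 |  12 | fdbebfffgcgecg
  19 |  17 | fffgcgecg
  20 |  18 | ffgcgecg
  21 |  19 | fgcgecg
  22 |  25 | g
  23 |  20 | gcgecg
  24 |   7 | gebeafdbebfffgcgecg
  25 |  22 | gecg

SA = [1, 11, 2, 9, 14, 16, 0, 4, 24, 21, 13, 3, 6, 10, 8, 15, 23, 5, 12, 17, 18, 19, 25, 20, 7, 22]
i: (SA[i-1],SA[i]) lcp shared
  1: (1,11) 1 'a'
  2: (11,2) 0 ''
  3: (2,9) 1 'b'
  4: (9,14) 2 'be'
  5: (14,16) 1 'b'
  6: (16,0) 0 ''
  7: (0,4) 1 'c'
  8: (4,24) 1 'c'
  9: (24,21) 2 'cg'
  10: (21,13) 0 ''
  11: (13,3) 1 'd'
  12: (3,6) 1 'd'
  13: (6,10) 0 ''
  14: (10,8) 1 'e'
  15: (8,15) 2 'eb'
  16: (15,23) 1 'e'
  17: (23,5) 1 'e'
  18: (5,12) 0 ''
  19: (12,17) 1 'f'
  20: (17,18) 2 'ff'
  21: (18,19) 1 'f'
  22: (19,25) 0 ''
  23: (25,20) 1 'g'
  24: (20,7) 1 'g'
  25: (7,22) 2 'ge'

n(n+1)/2 = 26·27/2 = 351
Σ LCP = 0 + 1 + 0 + 1 + 2 + 1 + 0 + 1 + 1 + 2 + 0 + 1 + 1 + 0 + 1 + 2 + 1 + 1 + 0 + 1 + 2 + 1 + 0 + 1 + 1 + 2 = 24
distinct = 351 − 24 = 327

327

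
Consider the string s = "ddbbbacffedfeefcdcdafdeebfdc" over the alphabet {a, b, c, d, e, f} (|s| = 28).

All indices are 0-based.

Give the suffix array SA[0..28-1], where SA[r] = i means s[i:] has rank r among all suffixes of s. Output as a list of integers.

sorted suffixes:
  #0 SA[0]=5  'acffedfeefcdcdafdeebfdc'
  #1 SA[1]=19  'afdeebfdc'
  #2 SA[2]=4  'bacffedfeefcdcdafdeebfdc'
  #3 SA[3]=3  'bbacffedfeefcdcdafdeebfdc'
  #4 SA[4]=2  'bbbacffedfeefcdcdafdeebfdc'
  #5 SA[5]=24  'bfdc'
  #6 SA[6]=27  'c'
  #7 SA[7]=17  'cdafdeebfdc'
  #8 SA[8]=15  'cdcdafdeebfdc'
  #9 SA[9]=6  'cffedfeefcdcdafdeebfdc'
  #10 SA[10]=18  'dafdeebfdc'
  #11 SA[11]=1  'dbbbacffedfeefcdcdafdeebfdc'
  #12 SA[12]=26  'dc'
  #13 SA[13]=16  'dcdafdeebfdc'
  #14 SA[14]=0  'ddbbbacffedfeefcdcdafdeebfdc'
  #15 SA[15]=21  'deebfdc'
  #16 SA[16]=10  'dfeefcdcdafdeebfdc'
  #17 SA[17]=23  'ebfdc'
  #18 SA[18]=9  'edfeefcdcdafdeebfdc'
  #19 SA[19]=22  'eebfdc'
  #20 SA[20]=12  'eefcdcdafdeebfdc'
  #21 SA[21]=13  'efcdcdafdeebfdc'
  #22 SA[22]=14  'fcdcdafdeebfdc'
  #23 SA[23]=25  'fdc'
  #24 SA[24]=20  'fdeebfdc'
  #25 SA[25]=8  'fedfeefcdcdafdeebfdc'
  #26 SA[26]=11  'feefcdcdafdeebfdc'
  #27 SA[27]=7  'ffedfeefcdcdafdeebfdc'

[5, 19, 4, 3, 2, 24, 27, 17, 15, 6, 18, 1, 26, 16, 0, 21, 10, 23, 9, 22, 12, 13, 14, 25, 20, 8, 11, 7]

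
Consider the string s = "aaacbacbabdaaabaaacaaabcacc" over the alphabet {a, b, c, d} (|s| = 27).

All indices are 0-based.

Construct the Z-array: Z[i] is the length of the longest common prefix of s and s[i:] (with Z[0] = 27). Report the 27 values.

[27, 2, 1, 0, 0, 1, 0, 0, 1, 0, 0, 3, 2, 1, 0, 4, 2, 1, 0, 3, 2, 1, 0, 0, 1, 0, 0]

Z[0]=27
i=1: outside box; Z[1]=2 extend→box=[1,3)
i=2: min(r-i=1, Z[1]=2)=1; Z[2]=1
i=3: outside box; Z[3]=0
i=4: outside box; Z[4]=0
i=5: outside box; Z[5]=1 extend→box=[5,6)
i=6: outside box; Z[6]=0
i=7: outside box; Z[7]=0
i=8: outside box; Z[8]=1 extend→box=[8,9)
i=9: outside box; Z[9]=0
i=10: outside box; Z[10]=0
i=11: outside box; Z[11]=3 extend→box=[11,14)
i=12: min(r-i=2, Z[1]=2)=2; Z[12]=2
i=13: min(r-i=1, Z[2]=1)=1; Z[13]=1
i=14: outside box; Z[14]=0
i=15: outside box; Z[15]=4 extend→box=[15,19)
i=16: min(r-i=3, Z[1]=2)=2; Z[16]=2
i=17: min(r-i=2, Z[2]=1)=1; Z[17]=1
i=18: min(r-i=1, Z[3]=0)=0; Z[18]=0
i=19: outside box; Z[19]=3 extend→box=[19,22)
i=20: min(r-i=2, Z[1]=2)=2; Z[20]=2
i=21: min(r-i=1, Z[2]=1)=1; Z[21]=1
i=22: outside box; Z[22]=0
i=23: outside box; Z[23]=0
i=24: outside box; Z[24]=1 extend→box=[24,25)
i=25: outside box; Z[25]=0
i=26: outside box; Z[26]=0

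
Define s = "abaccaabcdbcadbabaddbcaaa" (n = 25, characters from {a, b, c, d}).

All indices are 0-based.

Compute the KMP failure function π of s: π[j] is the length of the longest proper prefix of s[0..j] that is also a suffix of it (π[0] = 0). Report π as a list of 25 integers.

π[0] = 0
j=1 s[j]='b': π[1]=0 (border '')
j=2 s[j]='a': π[2]=1 (border 'a')
j=3 s[j]='c': k: 1→0; π[3]=0 (border '')
j=4 s[j]='c': π[4]=0 (border '')
j=5 s[j]='a': π[5]=1 (border 'a')
j=6 s[j]='a': k: 1→0; π[6]=1 (border 'a')
j=7 s[j]='b': π[7]=2 (border 'ab')
j=8 s[j]='c': k: 2→0; π[8]=0 (border '')
j=9 s[j]='d': π[9]=0 (border '')
j=10 s[j]='b': π[10]=0 (border '')
j=11 s[j]='c': π[11]=0 (border '')
j=12 s[j]='a': π[12]=1 (border 'a')
j=13 s[j]='d': k: 1→0; π[13]=0 (border '')
j=14 s[j]='b': π[14]=0 (border '')
j=15 s[j]='a': π[15]=1 (border 'a')
j=16 s[j]='b': π[16]=2 (border 'ab')
j=17 s[j]='a': π[17]=3 (border 'aba')
j=18 s[j]='d': k: 3→1→0; π[18]=0 (border '')
j=19 s[j]='d': π[19]=0 (border '')
j=20 s[j]='b': π[20]=0 (border '')
j=21 s[j]='c': π[21]=0 (border '')
j=22 s[j]='a': π[22]=1 (border 'a')
j=23 s[j]='a': k: 1→0; π[23]=1 (border 'a')
j=24 s[j]='a': k: 1→0; π[24]=1 (border 'a')

[0, 0, 1, 0, 0, 1, 1, 2, 0, 0, 0, 0, 1, 0, 0, 1, 2, 3, 0, 0, 0, 0, 1, 1, 1]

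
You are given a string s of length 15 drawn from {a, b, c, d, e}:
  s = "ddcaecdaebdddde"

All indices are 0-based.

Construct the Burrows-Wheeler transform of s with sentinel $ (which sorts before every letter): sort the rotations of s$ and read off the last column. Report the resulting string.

edcedecd$bddddaa

rank  rotation          last
    0  $ddcaecdaebdddde  e
    1  aebdddde$ddcaecd  d
    2  aecdaebdddde$ddc  c
    3  bdddde$ddcaecdae  e
    4  caecdaebdddde$dd  d
    5  cdaebdddde$ddcae  e
    6  daebdddde$ddcaec  c
    7  dcaecdaebdddde$d  d
    8  ddcaecdaebdddde$  $
    9  dddde$ddcaecdaeb  b
   10  ddde$ddcaecdaebd  d
   11  dde$ddcaecdaebdd  d
   12  de$ddcaecdaebddd  d
   13  e$ddcaecdaebdddd  d
   14  ebdddde$ddcaecda  a
   15  ecdaebdddde$ddca  a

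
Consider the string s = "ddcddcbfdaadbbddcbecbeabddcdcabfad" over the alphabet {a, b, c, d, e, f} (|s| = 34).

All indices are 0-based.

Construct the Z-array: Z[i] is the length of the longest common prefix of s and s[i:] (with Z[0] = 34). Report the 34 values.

Z[0]=34
i=1: fresh scan; Z[1]=1 scan→box=[1,2)
i=2: fresh scan; Z[2]=0
i=3: fresh scan; Z[3]=3 scan→box=[3,6)
i=4: min(r-i=2, Z[1]=1)=1; Z[4]=1
i=5: min(r-i=1, Z[2]=0)=0; Z[5]=0
i=6: fresh scan; Z[6]=0
i=7: fresh scan; Z[7]=0
i=8: fresh scan; Z[8]=1 scan→box=[8,9)
i=9: fresh scan; Z[9]=0
i=10: fresh scan; Z[10]=0
i=11: fresh scan; Z[11]=1 scan→box=[11,12)
i=12: fresh scan; Z[12]=0
i=13: fresh scan; Z[13]=0
i=14: fresh scan; Z[14]=3 scan→box=[14,17)
i=15: min(r-i=2, Z[1]=1)=1; Z[15]=1
i=16: min(r-i=1, Z[2]=0)=0; Z[16]=0
i=17: fresh scan; Z[17]=0
i=18: fresh scan; Z[18]=0
i=19: fresh scan; Z[19]=0
i=20: fresh scan; Z[20]=0
i=21: fresh scan; Z[21]=0
i=22: fresh scan; Z[22]=0
i=23: fresh scan; Z[23]=0
i=24: fresh scan; Z[24]=4 scan→box=[24,28)
i=25: min(r-i=3, Z[1]=1)=1; Z[25]=1
i=26: min(r-i=2, Z[2]=0)=0; Z[26]=0
i=27: min(r-i=1, Z[3]=3)=1; Z[27]=1
i=28: fresh scan; Z[28]=0
i=29: fresh scan; Z[29]=0
i=30: fresh scan; Z[30]=0
i=31: fresh scan; Z[31]=0
i=32: fresh scan; Z[32]=0
i=33: fresh scan; Z[33]=1 scan→box=[33,34)

[34, 1, 0, 3, 1, 0, 0, 0, 1, 0, 0, 1, 0, 0, 3, 1, 0, 0, 0, 0, 0, 0, 0, 0, 4, 1, 0, 1, 0, 0, 0, 0, 0, 1]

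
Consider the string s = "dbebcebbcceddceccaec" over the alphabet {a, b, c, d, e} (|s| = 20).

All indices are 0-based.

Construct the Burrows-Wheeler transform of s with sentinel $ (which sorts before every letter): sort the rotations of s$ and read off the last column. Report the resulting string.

rank  rotation               last
    0  $dbebcebbcceddceccaec  c
    1  aec$dbebcebbcceddcecc  c
    2  bbcceddceccaec$dbebce  e
    3  bcceddceccaec$dbebceb  b
    4  bcebbcceddceccaec$dbe  e
    5  bebcebbcceddceccaec$d  d
    6  c$dbebcebbcceddceccae  e
    7  caec$dbebcebbcceddcec  c
    8  ccaec$dbebcebbcceddce  e
    9  cceddceccaec$dbebcebb  b
   10  cebbcceddceccaec$dbeb  b
   11  ceccaec$dbebcebbccedd  d
   12  ceddceccaec$dbebcebbc  c
   13  dbebcebbcceddceccaec$  $
   14  dceccaec$dbebcebbcced  d
   15  ddceccaec$dbebcebbcce  e
   16  ebbcceddceccaec$dbebc  c
   17  ebcebbcceddceccaec$db  b
   18  ec$dbebcebbcceddcecca  a
   19  eccaec$dbebcebbcceddc  c
   20  eddceccaec$dbebcebbcc  c

ccebedecebbdc$decbacc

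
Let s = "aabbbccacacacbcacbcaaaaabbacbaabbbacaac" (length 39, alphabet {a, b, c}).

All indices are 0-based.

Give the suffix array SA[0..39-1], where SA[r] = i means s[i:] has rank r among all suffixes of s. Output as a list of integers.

sorted suffixes:
  #0 SA[0]=19  'aaaaabbacbaabbbacaac'
  #1 SA[1]=20  'aaaabbacbaabbbacaac'
  #2 SA[2]=21  'aaabbacbaabbbacaac'
  #3 SA[3]=22  'aabbacbaabbbacaac'
  #4 SA[4]=29  'aabbbacaac'
  #5 SA[5]=0  'aabbbccacacacbcacbcaaaaabbacbaabbbacaac'
  #6 SA[6]=36  'aac'
  #7 SA[7]=23  'abbacbaabbbacaac'
  #8 SA[8]=30  'abbbacaac'
  #9 SA[9]=1  'abbbccacacacbcacbcaaaaabbacbaabbbacaac'
  #10 SA[10]=37  'ac'
  #11 SA[11]=34  'acaac'
  #12 SA[12]=7  'acacacbcacbcaaaaabbacbaabbbacaac'
  #13 SA[13]=9  'acacbcacbcaaaaabbacbaabbbacaac'
  #14 SA[14]=26  'acbaabbbacaac'
  #15 SA[15]=15  'acbcaaaaabbacbaabbbacaac'
  #16 SA[16]=11  'acbcacbcaaaaabbacbaabbbacaac'
  #17 SA[17]=28  'baabbbacaac'
  #18 SA[18]=33  'bacaac'
  #19 SA[19]=25  'bacbaabbbacaac'
  #20 SA[20]=32  'bbacaac'
  #21 SA[21]=24  'bbacbaabbbacaac'
  #22 SA[22]=31  'bbbacaac'
  #23 SA[23]=2  'bbbccacacacbcacbcaaaaabbacbaabbbacaac'
  #24 SA[24]=3  'bbccacacacbcacbcaaaaabbacbaabbbacaac'
  #25 SA[25]=17  'bcaaaaabbacbaabbbacaac'
  #26 SA[26]=13  'bcacbcaaaaabbacbaabbbacaac'
  #27 SA[27]=4  'bccacacacbcacbcaaaaabbacbaabbbacaac'
  #28 SA[28]=38  'c'
  #29 SA[29]=18  'caaaaabbacbaabbbacaac'
  #30 SA[30]=35  'caac'
  #31 SA[31]=6  'cacacacbcacbcaaaaabbacbaabbbacaac'
  #32 SA[32]=8  'cacacbcacbcaaaaabbacbaabbbacaac'
  #33 SA[33]=14  'cacbcaaaaabbacbaabbbacaac'
  #34 SA[34]=10  'cacbcacbcaaaaabbacbaabbbacaac'
  #35 SA[35]=27  'cbaabbbacaac'
  #36 SA[36]=16  'cbcaaaaabbacbaabbbacaac'
  #37 SA[37]=12  'cbcacbcaaaaabbacbaabbbacaac'
  #38 SA[38]=5  'ccacacacbcacbcaaaaabbacbaabbbacaac'

[19, 20, 21, 22, 29, 0, 36, 23, 30, 1, 37, 34, 7, 9, 26, 15, 11, 28, 33, 25, 32, 24, 31, 2, 3, 17, 13, 4, 38, 18, 35, 6, 8, 14, 10, 27, 16, 12, 5]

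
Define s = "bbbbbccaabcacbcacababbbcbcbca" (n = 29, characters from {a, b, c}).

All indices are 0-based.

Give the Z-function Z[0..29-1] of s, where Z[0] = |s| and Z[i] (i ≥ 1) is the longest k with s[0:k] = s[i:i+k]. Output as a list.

Z[0]=29
i=1: i≥r, start 0; Z[1]=4 extend→box=[1,5)
i=2: min(r-i=3, Z[1]=4)=3; Z[2]=3
i=3: min(r-i=2, Z[2]=3)=2; Z[3]=2
i=4: min(r-i=1, Z[3]=2)=1; Z[4]=1
i=5: i≥r, start 0; Z[5]=0
i=6: i≥r, start 0; Z[6]=0
i=7: i≥r, start 0; Z[7]=0
i=8: i≥r, start 0; Z[8]=0
i=9: i≥r, start 0; Z[9]=1 extend→box=[9,10)
i=10: i≥r, start 0; Z[10]=0
i=11: i≥r, start 0; Z[11]=0
i=12: i≥r, start 0; Z[12]=0
i=13: i≥r, start 0; Z[13]=1 extend→box=[13,14)
i=14: i≥r, start 0; Z[14]=0
i=15: i≥r, start 0; Z[15]=0
i=16: i≥r, start 0; Z[16]=0
i=17: i≥r, start 0; Z[17]=0
i=18: i≥r, start 0; Z[18]=1 extend→box=[18,19)
i=19: i≥r, start 0; Z[19]=0
i=20: i≥r, start 0; Z[20]=3 extend→box=[20,23)
i=21: min(r-i=2, Z[1]=4)=2; Z[21]=2
i=22: min(r-i=1, Z[2]=3)=1; Z[22]=1
i=23: i≥r, start 0; Z[23]=0
i=24: i≥r, start 0; Z[24]=1 extend→box=[24,25)
i=25: i≥r, start 0; Z[25]=0
i=26: i≥r, start 0; Z[26]=1 extend→box=[26,27)
i=27: i≥r, start 0; Z[27]=0
i=28: i≥r, start 0; Z[28]=0

[29, 4, 3, 2, 1, 0, 0, 0, 0, 1, 0, 0, 0, 1, 0, 0, 0, 0, 1, 0, 3, 2, 1, 0, 1, 0, 1, 0, 0]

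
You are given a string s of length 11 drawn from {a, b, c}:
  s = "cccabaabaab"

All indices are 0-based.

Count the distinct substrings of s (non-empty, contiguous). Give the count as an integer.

47

rank→(start, suffix):
  0 → (8, 'aab')
  1 → (5, 'aabaab')
  2 → (9, 'ab')
  3 → (6, 'abaab')
  4 → (3, 'abaabaab')
  5 → (10, 'b')
  6 → (7, 'baab')
  7 → (4, 'baabaab')
  8 → (2, 'cabaabaab')
  9 → (1, 'ccabaabaab')
  10 → (0, 'cccabaabaab')

SA = [8, 5, 9, 6, 3, 10, 7, 4, 2, 1, 0]
[i] adj suffixes → lcp
  [1] 8/5 → 3 ('aab')
  [2] 5/9 → 1 ('a')
  [3] 9/6 → 2 ('ab')
  [4] 6/3 → 5 ('abaab')
  [5] 3/10 → 0 ('')
  [6] 10/7 → 1 ('b')
  [7] 7/4 → 4 ('baab')
  [8] 4/2 → 0 ('')
  [9] 2/1 → 1 ('c')
  [10] 1/0 → 2 ('cc')

n(n+1)/2 = 11·12/2 = 66
Σ LCP = 0 + 3 + 1 + 2 + 5 + 0 + 1 + 4 + 0 + 1 + 2 = 19
distinct = 66 − 19 = 47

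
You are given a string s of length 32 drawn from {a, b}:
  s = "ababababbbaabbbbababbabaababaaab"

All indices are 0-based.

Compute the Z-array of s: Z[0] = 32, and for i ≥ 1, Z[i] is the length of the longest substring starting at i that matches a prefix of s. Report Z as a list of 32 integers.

Z[0]=32
i=1: fresh scan; Z[1]=0
i=2: fresh scan; Z[2]=6 scan→box=[2,8)
i=3: min(r-i=5, Z[1]=0)=0; Z[3]=0
i=4: min(r-i=4, Z[2]=6)=4; Z[4]=4
i=5: min(r-i=3, Z[3]=0)=0; Z[5]=0
i=6: min(r-i=2, Z[4]=4)=2; Z[6]=2
i=7: min(r-i=1, Z[5]=0)=0; Z[7]=0
i=8: fresh scan; Z[8]=0
i=9: fresh scan; Z[9]=0
i=10: fresh scan; Z[10]=1 scan→box=[10,11)
i=11: fresh scan; Z[11]=2 scan→box=[11,13)
i=12: min(r-i=1, Z[1]=0)=0; Z[12]=0
i=13: fresh scan; Z[13]=0
i=14: fresh scan; Z[14]=0
i=15: fresh scan; Z[15]=0
i=16: fresh scan; Z[16]=4 scan→box=[16,20)
i=17: min(r-i=3, Z[1]=0)=0; Z[17]=0
i=18: min(r-i=2, Z[2]=6)=2; Z[18]=2
i=19: min(r-i=1, Z[3]=0)=0; Z[19]=0
i=20: fresh scan; Z[20]=0
i=21: fresh scan; Z[21]=3 scan→box=[21,24)
i=22: min(r-i=2, Z[1]=0)=0; Z[22]=0
i=23: min(r-i=1, Z[2]=6)=1; Z[23]=1
i=24: fresh scan; Z[24]=5 scan→box=[24,29)
i=25: min(r-i=4, Z[1]=0)=0; Z[25]=0
i=26: min(r-i=3, Z[2]=6)=3; Z[26]=3
i=27: min(r-i=2, Z[3]=0)=0; Z[27]=0
i=28: min(r-i=1, Z[4]=4)=1; Z[28]=1
i=29: fresh scan; Z[29]=1 scan→box=[29,30)
i=30: fresh scan; Z[30]=2 scan→box=[30,32)
i=31: min(r-i=1, Z[1]=0)=0; Z[31]=0

[32, 0, 6, 0, 4, 0, 2, 0, 0, 0, 1, 2, 0, 0, 0, 0, 4, 0, 2, 0, 0, 3, 0, 1, 5, 0, 3, 0, 1, 1, 2, 0]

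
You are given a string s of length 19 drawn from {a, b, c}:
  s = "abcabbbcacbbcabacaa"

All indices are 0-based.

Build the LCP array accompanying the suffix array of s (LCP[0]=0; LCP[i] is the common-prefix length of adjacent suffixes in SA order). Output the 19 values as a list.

[0, 1, 1, 2, 2, 1, 2, 0, 1, 2, 4, 1, 4, 3, 0, 2, 3, 2, 1]

rank | idx | suffix
   0 |  18 | a
   1 |  17 | aa
   2 |  13 | abacaa
   3 |   3 | abbbcacbbcabacaa
   4 |   0 | abcabbbcacbbcabacaa
   5 |  15 | acaa
   6 |   8 | acbbcabacaa
   7 |  14 | bacaa
   8 |   4 | bbbcacbbcabacaa
   9 |  10 | bbcabacaa
  10 |   5 | bbcacbbcabacaa
  11 |  11 | bcabacaa
  12 |   1 | bcabbbcacbbcabacaa
  13 |   6 | bcacbbcabacaa
  14 |  16 | caa
  15 |  12 | cabacaa
  16 |   2 | cabbbcacbbcabacaa
  17 |   7 | cacbbcabacaa
  18 |   9 | cbbcabacaa

SA = [18, 17, 13, 3, 0, 15, 8, 14, 4, 10, 5, 11, 1, 6, 16, 12, 2, 7, 9]
[i] adj suffixes → lcp
  [1] 18/17 → 1 ('a')
  [2] 17/13 → 1 ('a')
  [3] 13/3 → 2 ('ab')
  [4] 3/0 → 2 ('ab')
  [5] 0/15 → 1 ('a')
  [6] 15/8 → 2 ('ac')
  [7] 8/14 → 0 ('')
  [8] 14/4 → 1 ('b')
  [9] 4/10 → 2 ('bb')
  [10] 10/5 → 4 ('bbca')
  [11] 5/11 → 1 ('b')
  [12] 11/1 → 4 ('bcab')
  [13] 1/6 → 3 ('bca')
  [14] 6/16 → 0 ('')
  [15] 16/12 → 2 ('ca')
  [16] 12/2 → 3 ('cab')
  [17] 2/7 → 2 ('ca')
  [18] 7/9 → 1 ('c')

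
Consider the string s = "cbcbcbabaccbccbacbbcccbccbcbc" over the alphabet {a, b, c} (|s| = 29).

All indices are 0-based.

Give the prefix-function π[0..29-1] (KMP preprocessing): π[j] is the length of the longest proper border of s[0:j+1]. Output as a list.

[0, 0, 1, 2, 3, 4, 0, 0, 0, 1, 1, 2, 3, 1, 2, 0, 1, 2, 0, 1, 1, 1, 2, 3, 1, 2, 3, 4, 5]

π[0] = 0
j=1 s[j]='b': π[1]=0 (border '')
j=2 s[j]='c': π[2]=1 (border 'c')
j=3 s[j]='b': π[3]=2 (border 'cb')
j=4 s[j]='c': π[4]=3 (border 'cbc')
j=5 s[j]='b': π[5]=4 (border 'cbcb')
j=6 s[j]='a': k: 4→2→0; π[6]=0 (border '')
j=7 s[j]='b': π[7]=0 (border '')
j=8 s[j]='a': π[8]=0 (border '')
j=9 s[j]='c': π[9]=1 (border 'c')
j=10 s[j]='c': k: 1→0; π[10]=1 (border 'c')
j=11 s[j]='b': π[11]=2 (border 'cb')
j=12 s[j]='c': π[12]=3 (border 'cbc')
j=13 s[j]='c': k: 3→1→0; π[13]=1 (border 'c')
j=14 s[j]='b': π[14]=2 (border 'cb')
j=15 s[j]='a': k: 2→0; π[15]=0 (border '')
j=16 s[j]='c': π[16]=1 (border 'c')
j=17 s[j]='b': π[17]=2 (border 'cb')
j=18 s[j]='b': k: 2→0; π[18]=0 (border '')
j=19 s[j]='c': π[19]=1 (border 'c')
j=20 s[j]='c': k: 1→0; π[20]=1 (border 'c')
j=21 s[j]='c': k: 1→0; π[21]=1 (border 'c')
j=22 s[j]='b': π[22]=2 (border 'cb')
j=23 s[j]='c': π[23]=3 (border 'cbc')
j=24 s[j]='c': k: 3→1→0; π[24]=1 (border 'c')
j=25 s[j]='b': π[25]=2 (border 'cb')
j=26 s[j]='c': π[26]=3 (border 'cbc')
j=27 s[j]='b': π[27]=4 (border 'cbcb')
j=28 s[j]='c': π[28]=5 (border 'cbcbc')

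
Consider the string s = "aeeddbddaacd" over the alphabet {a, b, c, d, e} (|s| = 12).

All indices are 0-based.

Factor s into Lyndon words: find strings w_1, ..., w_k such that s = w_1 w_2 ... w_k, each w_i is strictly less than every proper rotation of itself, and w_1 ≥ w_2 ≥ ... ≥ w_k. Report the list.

["aeeddbdd", "aacd"]

emit factor 1: 'aeeddbdd' (i=0, period=8)
emit factor 2: 'aacd' (i=8, period=4)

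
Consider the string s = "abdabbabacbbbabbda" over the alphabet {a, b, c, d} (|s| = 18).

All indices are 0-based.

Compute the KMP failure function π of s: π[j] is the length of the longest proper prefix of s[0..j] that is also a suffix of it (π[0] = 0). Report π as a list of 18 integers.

π[0] = 0
j=1 s[j]='b': π[1]=0 (border '')
j=2 s[j]='d': π[2]=0 (border '')
j=3 s[j]='a': π[3]=1 (border 'a')
j=4 s[j]='b': π[4]=2 (border 'ab')
j=5 s[j]='b': k: 2→0; π[5]=0 (border '')
j=6 s[j]='a': π[6]=1 (border 'a')
j=7 s[j]='b': π[7]=2 (border 'ab')
j=8 s[j]='a': k: 2→0; π[8]=1 (border 'a')
j=9 s[j]='c': k: 1→0; π[9]=0 (border '')
j=10 s[j]='b': π[10]=0 (border '')
j=11 s[j]='b': π[11]=0 (border '')
j=12 s[j]='b': π[12]=0 (border '')
j=13 s[j]='a': π[13]=1 (border 'a')
j=14 s[j]='b': π[14]=2 (border 'ab')
j=15 s[j]='b': k: 2→0; π[15]=0 (border '')
j=16 s[j]='d': π[16]=0 (border '')
j=17 s[j]='a': π[17]=1 (border 'a')

[0, 0, 0, 1, 2, 0, 1, 2, 1, 0, 0, 0, 0, 1, 2, 0, 0, 1]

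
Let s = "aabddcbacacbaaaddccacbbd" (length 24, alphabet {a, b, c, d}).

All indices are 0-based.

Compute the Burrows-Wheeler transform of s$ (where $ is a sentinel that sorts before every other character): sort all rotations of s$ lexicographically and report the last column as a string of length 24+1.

rank  rotation                   last
    0  $aabddcbacacbaaaddccacbbd  d
    1  aaaddccacbbd$aabddcbacacb  b
    2  aabddcbacacbaaaddccacbbd$  $
    3  aaddccacbbd$aabddcbacacba  a
    4  abddcbacacbaaaddccacbbd$a  a
    5  acacbaaaddccacbbd$aabddcb  b
    6  acbaaaddccacbbd$aabddcbac  c
    7  acbbd$aabddcbacacbaaaddcc  c
    8  addccacbbd$aabddcbacacbaa  a
    9  baaaddccacbbd$aabddcbacac  c
   10  bacacbaaaddccacbbd$aabddc  c
   11  bbd$aabddcbacacbaaaddccac  c
   12  bd$aabddcbacacbaaaddccacb  b
   13  bddcbacacbaaaddccacbbd$aa  a
   14  cacbaaaddccacbbd$aabddcba  a
   15  cacbbd$aabddcbacacbaaaddc  c
   16  cbaaaddccacbbd$aabddcbaca  a
   17  cbacacbaaaddccacbbd$aabdd  d
   18  cbbd$aabddcbacacbaaaddcca  a
   19  ccacbbd$aabddcbacacbaaadd  d
   20  d$aabddcbacacbaaaddccacbb  b
   21  dcbacacbaaaddccacbbd$aabd  d
   22  dccacbbd$aabddcbacacbaaad  d
   23  ddcbacacbaaaddccacbbd$aab  b
   24  ddccacbbd$aabddcbacacbaaa  a

db$aabccacccbaacadadbddba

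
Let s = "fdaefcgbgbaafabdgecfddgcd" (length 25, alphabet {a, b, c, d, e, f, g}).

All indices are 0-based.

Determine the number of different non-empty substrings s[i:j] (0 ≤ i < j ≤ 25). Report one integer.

rank→(start, suffix):
  0 → (10, 'aafabdgecfddgcd')
  1 → (13, 'abdgecfddgcd')
  2 → (2, 'aefcgbgbaafabdgecfddgcd')
  3 → (11, 'afabdgecfddgcd')
  4 → (9, 'baafabdgecfddgcd')
  5 → (14, 'bdgecfddgcd')
  6 → (7, 'bgbaafabdgecfddgcd')
  7 → (23, 'cd')
  8 → (18, 'cfddgcd')
  9 → (5, 'cgbgbaafabdgecfddgcd')
  10 → (24, 'd')
  11 → (1, 'daefcgbgbaafabdgecfddgcd')
  12 → (20, 'ddgcd')
  13 → (21, 'dgcd')
  14 → (15, 'dgecfddgcd')
  15 → (17, 'ecfddgcd')
  16 → (3, 'efcgbgbaafabdgecfddgcd')
  17 → (12, 'fabdgecfddgcd')
  18 → (4, 'fcgbgbaafabdgecfddgcd')
  19 → (0, 'fdaefcgbgbaafabdgecfddgcd')
  20 → (19, 'fddgcd')
  21 → (8, 'gbaafabdgecfddgcd')
  22 → (6, 'gbgbaafabdgecfddgcd')
  23 → (22, 'gcd')
  24 → (16, 'gecfddgcd')

SA = [10, 13, 2, 11, 9, 14, 7, 23, 18, 5, 24, 1, 20, 21, 15, 17, 3, 12, 4, 0, 19, 8, 6, 22, 16]
[i] adj suffixes → lcp
  [1] 10/13 → 1 ('a')
  [2] 13/2 → 1 ('a')
  [3] 2/11 → 1 ('a')
  [4] 11/9 → 0 ('')
  [5] 9/14 → 1 ('b')
  [6] 14/7 → 1 ('b')
  [7] 7/23 → 0 ('')
  [8] 23/18 → 1 ('c')
  [9] 18/5 → 1 ('c')
  [10] 5/24 → 0 ('')
  [11] 24/1 → 1 ('d')
  [12] 1/20 → 1 ('d')
  [13] 20/21 → 1 ('d')
  [14] 21/15 → 2 ('dg')
  [15] 15/17 → 0 ('')
  [16] 17/3 → 1 ('e')
  [17] 3/12 → 0 ('')
  [18] 12/4 → 1 ('f')
  [19] 4/0 → 1 ('f')
  [20] 0/19 → 2 ('fd')
  [21] 19/8 → 0 ('')
  [22] 8/6 → 2 ('gb')
  [23] 6/22 → 1 ('g')
  [24] 22/16 → 1 ('g')

n(n+1)/2 = 25·26/2 = 325
Σ LCP = 0 + 1 + 1 + 1 + 0 + 1 + 1 + 0 + 1 + 1 + 0 + 1 + 1 + 1 + 2 + 0 + 1 + 0 + 1 + 1 + 2 + 0 + 2 + 1 + 1 = 21
distinct = 325 − 21 = 304

304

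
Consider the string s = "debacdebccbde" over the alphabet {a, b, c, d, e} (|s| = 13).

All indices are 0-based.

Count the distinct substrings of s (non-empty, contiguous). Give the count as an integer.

rank→(start, suffix):
  0 → (3, 'acdebccbde')
  1 → (2, 'bacdebccbde')
  2 → (7, 'bccbde')
  3 → (10, 'bde')
  4 → (9, 'cbde')
  5 → (8, 'ccbde')
  6 → (4, 'cdebccbde')
  7 → (11, 'de')
  8 → (0, 'debacdebccbde')
  9 → (5, 'debccbde')
  10 → (12, 'e')
  11 → (1, 'ebacdebccbde')
  12 → (6, 'ebccbde')

SA = [3, 2, 7, 10, 9, 8, 4, 11, 0, 5, 12, 1, 6]
i: (SA[i-1],SA[i]) lcp shared
  1: (3,2) 0 ''
  2: (2,7) 1 'b'
  3: (7,10) 1 'b'
  4: (10,9) 0 ''
  5: (9,8) 1 'c'
  6: (8,4) 1 'c'
  7: (4,11) 0 ''
  8: (11,0) 2 'de'
  9: (0,5) 3 'deb'
  10: (5,12) 0 ''
  11: (12,1) 1 'e'
  12: (1,6) 2 'eb'

n(n+1)/2 = 13·14/2 = 91
Σ LCP = 0 + 0 + 1 + 1 + 0 + 1 + 1 + 0 + 2 + 3 + 0 + 1 + 2 = 12
distinct = 91 − 12 = 79

79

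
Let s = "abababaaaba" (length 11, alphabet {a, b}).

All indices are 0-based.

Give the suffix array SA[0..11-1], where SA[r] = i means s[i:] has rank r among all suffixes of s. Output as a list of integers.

[10, 6, 7, 8, 4, 2, 0, 9, 5, 3, 1]

rank→(start, suffix):
  0 → (10, 'a')
  1 → (6, 'aaaba')
  2 → (7, 'aaba')
  3 → (8, 'aba')
  4 → (4, 'abaaaba')
  5 → (2, 'ababaaaba')
  6 → (0, 'abababaaaba')
  7 → (9, 'ba')
  8 → (5, 'baaaba')
  9 → (3, 'babaaaba')
  10 → (1, 'bababaaaba')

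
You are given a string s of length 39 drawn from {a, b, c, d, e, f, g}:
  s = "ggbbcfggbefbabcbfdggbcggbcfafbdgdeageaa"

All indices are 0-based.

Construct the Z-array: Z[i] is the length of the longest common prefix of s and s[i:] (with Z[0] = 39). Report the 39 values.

Z[0]=39
i=1: fresh scan; Z[1]=1 grow→box=[1,2)
i=2: fresh scan; Z[2]=0
i=3: fresh scan; Z[3]=0
i=4: fresh scan; Z[4]=0
i=5: fresh scan; Z[5]=0
i=6: fresh scan; Z[6]=3 grow→box=[6,9)
i=7: min(r-i=2, Z[1]=1)=1; Z[7]=1
i=8: min(r-i=1, Z[2]=0)=0; Z[8]=0
i=9: fresh scan; Z[9]=0
i=10: fresh scan; Z[10]=0
i=11: fresh scan; Z[11]=0
i=12: fresh scan; Z[12]=0
i=13: fresh scan; Z[13]=0
i=14: fresh scan; Z[14]=0
i=15: fresh scan; Z[15]=0
i=16: fresh scan; Z[16]=0
i=17: fresh scan; Z[17]=0
i=18: fresh scan; Z[18]=3 grow→box=[18,21)
i=19: min(r-i=2, Z[1]=1)=1; Z[19]=1
i=20: min(r-i=1, Z[2]=0)=0; Z[20]=0
i=21: fresh scan; Z[21]=0
i=22: fresh scan; Z[22]=3 grow→box=[22,25)
i=23: min(r-i=2, Z[1]=1)=1; Z[23]=1
i=24: min(r-i=1, Z[2]=0)=0; Z[24]=0
i=25: fresh scan; Z[25]=0
i=26: fresh scan; Z[26]=0
i=27: fresh scan; Z[27]=0
i=28: fresh scan; Z[28]=0
i=29: fresh scan; Z[29]=0
i=30: fresh scan; Z[30]=0
i=31: fresh scan; Z[31]=1 grow→box=[31,32)
i=32: fresh scan; Z[32]=0
i=33: fresh scan; Z[33]=0
i=34: fresh scan; Z[34]=0
i=35: fresh scan; Z[35]=1 grow→box=[35,36)
i=36: fresh scan; Z[36]=0
i=37: fresh scan; Z[37]=0
i=38: fresh scan; Z[38]=0

[39, 1, 0, 0, 0, 0, 3, 1, 0, 0, 0, 0, 0, 0, 0, 0, 0, 0, 3, 1, 0, 0, 3, 1, 0, 0, 0, 0, 0, 0, 0, 1, 0, 0, 0, 1, 0, 0, 0]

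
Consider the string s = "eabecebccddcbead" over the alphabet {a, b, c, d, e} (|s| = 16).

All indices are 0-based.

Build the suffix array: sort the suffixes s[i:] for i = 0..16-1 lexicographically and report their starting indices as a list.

rank | idx | suffix
   0 |   1 | abecebccddcbead
   1 |  14 | ad
   2 |   6 | bccddcbead
   3 |  12 | bead
   4 |   2 | becebccddcbead
   5 |  11 | cbead
   6 |   7 | ccddcbead
   7 |   8 | cddcbead
   8 |   4 | cebccddcbead
   9 |  15 | d
  10 |  10 | dcbead
  11 |   9 | ddcbead
  12 |   0 | eabecebccddcbead
  13 |  13 | ead
  14 |   5 | ebccddcbead
  15 |   3 | ecebccddcbead

[1, 14, 6, 12, 2, 11, 7, 8, 4, 15, 10, 9, 0, 13, 5, 3]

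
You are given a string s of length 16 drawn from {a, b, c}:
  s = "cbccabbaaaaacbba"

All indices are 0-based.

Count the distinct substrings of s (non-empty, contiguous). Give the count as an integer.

rank→(start, suffix):
  0 → (15, 'a')
  1 → (7, 'aaaaacbba')
  2 → (8, 'aaaacbba')
  3 → (9, 'aaacbba')
  4 → (10, 'aacbba')
  5 → (4, 'abbaaaaacbba')
  6 → (11, 'acbba')
  7 → (14, 'ba')
  8 → (6, 'baaaaacbba')
  9 → (13, 'bba')
  10 → (5, 'bbaaaaacbba')
  11 → (1, 'bccabbaaaaacbba')
  12 → (3, 'cabbaaaaacbba')
  13 → (12, 'cbba')
  14 → (0, 'cbccabbaaaaacbba')
  15 → (2, 'ccabbaaaaacbba')

SA = [15, 7, 8, 9, 10, 4, 11, 14, 6, 13, 5, 1, 3, 12, 0, 2]
i: (SA[i-1],SA[i]) lcp shared
  1: (15,7) 1 'a'
  2: (7,8) 4 'aaaa'
  3: (8,9) 3 'aaa'
  4: (9,10) 2 'aa'
  5: (10,4) 1 'a'
  6: (4,11) 1 'a'
  7: (11,14) 0 ''
  8: (14,6) 2 'ba'
  9: (6,13) 1 'b'
  10: (13,5) 3 'bba'
  11: (5,1) 1 'b'
  12: (1,3) 0 ''
  13: (3,12) 1 'c'
  14: (12,0) 2 'cb'
  15: (0,2) 1 'c'

n(n+1)/2 = 16·17/2 = 136
Σ LCP = 0 + 1 + 4 + 3 + 2 + 1 + 1 + 0 + 2 + 1 + 3 + 1 + 0 + 1 + 2 + 1 = 23
distinct = 136 − 23 = 113

113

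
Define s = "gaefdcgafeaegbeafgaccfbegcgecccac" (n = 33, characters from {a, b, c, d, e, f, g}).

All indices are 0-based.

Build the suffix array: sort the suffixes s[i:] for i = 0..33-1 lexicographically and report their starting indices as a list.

[31, 18, 1, 10, 7, 15, 13, 22, 32, 30, 29, 28, 19, 20, 5, 25, 4, 9, 14, 27, 2, 11, 23, 21, 3, 8, 16, 17, 0, 6, 12, 24, 26]

rank→(start, suffix):
  0 → (31, 'ac')
  1 → (18, 'accfbegcgecccac')
  2 → (1, 'aefdcgafeaegbeafgaccfbegcgecccac')
  3 → (10, 'aegbeafgaccfbegcgecccac')
  4 → (7, 'afeaegbeafgaccfbegcgecccac')
  5 → (15, 'afgaccfbegcgecccac')
  6 → (13, 'beafgaccfbegcgecccac')
  7 → (22, 'begcgecccac')
  8 → (32, 'c')
  9 → (30, 'cac')
  10 → (29, 'ccac')
  11 → (28, 'cccac')
  12 → (19, 'ccfbegcgecccac')
  13 → (20, 'cfbegcgecccac')
  14 → (5, 'cgafeaegbeafgaccfbegcgecccac')
  15 → (25, 'cgecccac')
  16 → (4, 'dcgafeaegbeafgaccfbegcgecccac')
  17 → (9, 'eaegbeafgaccfbegcgecccac')
  18 → (14, 'eafgaccfbegcgecccac')
  19 → (27, 'ecccac')
  20 → (2, 'efdcgafeaegbeafgaccfbegcgecccac')
  21 → (11, 'egbeafgaccfbegcgecccac')
  22 → (23, 'egcgecccac')
  23 → (21, 'fbegcgecccac')
  24 → (3, 'fdcgafeaegbeafgaccfbegcgecccac')
  25 → (8, 'feaegbeafgaccfbegcgecccac')
  26 → (16, 'fgaccfbegcgecccac')
  27 → (17, 'gaccfbegcgecccac')
  28 → (0, 'gaefdcgafeaegbeafgaccfbegcgecccac')
  29 → (6, 'gafeaegbeafgaccfbegcgecccac')
  30 → (12, 'gbeafgaccfbegcgecccac')
  31 → (24, 'gcgecccac')
  32 → (26, 'gecccac')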